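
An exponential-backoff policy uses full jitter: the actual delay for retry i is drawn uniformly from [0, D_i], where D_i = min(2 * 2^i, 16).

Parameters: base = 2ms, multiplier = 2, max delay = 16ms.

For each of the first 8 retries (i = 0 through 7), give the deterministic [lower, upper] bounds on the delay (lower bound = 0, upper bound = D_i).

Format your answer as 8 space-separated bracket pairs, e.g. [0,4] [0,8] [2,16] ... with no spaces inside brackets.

Computing bounds per retry:
  i=0: D_i=min(2*2^0,16)=2, bounds=[0,2]
  i=1: D_i=min(2*2^1,16)=4, bounds=[0,4]
  i=2: D_i=min(2*2^2,16)=8, bounds=[0,8]
  i=3: D_i=min(2*2^3,16)=16, bounds=[0,16]
  i=4: D_i=min(2*2^4,16)=16, bounds=[0,16]
  i=5: D_i=min(2*2^5,16)=16, bounds=[0,16]
  i=6: D_i=min(2*2^6,16)=16, bounds=[0,16]
  i=7: D_i=min(2*2^7,16)=16, bounds=[0,16]

Answer: [0,2] [0,4] [0,8] [0,16] [0,16] [0,16] [0,16] [0,16]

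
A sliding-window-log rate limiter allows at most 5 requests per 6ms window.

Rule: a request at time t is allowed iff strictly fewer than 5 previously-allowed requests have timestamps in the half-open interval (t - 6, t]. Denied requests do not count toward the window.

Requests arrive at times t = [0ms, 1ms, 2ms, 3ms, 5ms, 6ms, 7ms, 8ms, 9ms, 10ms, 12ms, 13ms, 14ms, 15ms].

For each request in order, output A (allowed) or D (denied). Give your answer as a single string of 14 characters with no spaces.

Tracking allowed requests in the window:
  req#1 t=0ms: ALLOW
  req#2 t=1ms: ALLOW
  req#3 t=2ms: ALLOW
  req#4 t=3ms: ALLOW
  req#5 t=5ms: ALLOW
  req#6 t=6ms: ALLOW
  req#7 t=7ms: ALLOW
  req#8 t=8ms: ALLOW
  req#9 t=9ms: ALLOW
  req#10 t=10ms: DENY
  req#11 t=12ms: ALLOW
  req#12 t=13ms: ALLOW
  req#13 t=14ms: ALLOW
  req#14 t=15ms: ALLOW

Answer: AAAAAAAAADAAAA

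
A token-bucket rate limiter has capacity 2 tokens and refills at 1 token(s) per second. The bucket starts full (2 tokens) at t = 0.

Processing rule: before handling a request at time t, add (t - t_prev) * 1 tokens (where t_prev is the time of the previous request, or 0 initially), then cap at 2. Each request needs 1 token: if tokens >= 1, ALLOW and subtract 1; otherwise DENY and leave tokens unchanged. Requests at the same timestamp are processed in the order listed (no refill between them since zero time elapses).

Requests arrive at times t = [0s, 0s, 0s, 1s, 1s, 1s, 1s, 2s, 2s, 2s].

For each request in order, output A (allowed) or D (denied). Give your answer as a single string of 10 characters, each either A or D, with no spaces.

Simulating step by step:
  req#1 t=0s: ALLOW
  req#2 t=0s: ALLOW
  req#3 t=0s: DENY
  req#4 t=1s: ALLOW
  req#5 t=1s: DENY
  req#6 t=1s: DENY
  req#7 t=1s: DENY
  req#8 t=2s: ALLOW
  req#9 t=2s: DENY
  req#10 t=2s: DENY

Answer: AADADDDADD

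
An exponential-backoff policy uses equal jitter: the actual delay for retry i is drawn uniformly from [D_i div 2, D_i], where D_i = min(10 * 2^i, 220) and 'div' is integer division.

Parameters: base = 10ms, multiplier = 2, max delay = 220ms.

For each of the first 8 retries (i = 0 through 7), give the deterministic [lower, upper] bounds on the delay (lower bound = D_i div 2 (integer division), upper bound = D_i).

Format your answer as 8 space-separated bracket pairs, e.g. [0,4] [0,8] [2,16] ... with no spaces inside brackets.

Answer: [5,10] [10,20] [20,40] [40,80] [80,160] [110,220] [110,220] [110,220]

Derivation:
Computing bounds per retry:
  i=0: D_i=min(10*2^0,220)=10, bounds=[5,10]
  i=1: D_i=min(10*2^1,220)=20, bounds=[10,20]
  i=2: D_i=min(10*2^2,220)=40, bounds=[20,40]
  i=3: D_i=min(10*2^3,220)=80, bounds=[40,80]
  i=4: D_i=min(10*2^4,220)=160, bounds=[80,160]
  i=5: D_i=min(10*2^5,220)=220, bounds=[110,220]
  i=6: D_i=min(10*2^6,220)=220, bounds=[110,220]
  i=7: D_i=min(10*2^7,220)=220, bounds=[110,220]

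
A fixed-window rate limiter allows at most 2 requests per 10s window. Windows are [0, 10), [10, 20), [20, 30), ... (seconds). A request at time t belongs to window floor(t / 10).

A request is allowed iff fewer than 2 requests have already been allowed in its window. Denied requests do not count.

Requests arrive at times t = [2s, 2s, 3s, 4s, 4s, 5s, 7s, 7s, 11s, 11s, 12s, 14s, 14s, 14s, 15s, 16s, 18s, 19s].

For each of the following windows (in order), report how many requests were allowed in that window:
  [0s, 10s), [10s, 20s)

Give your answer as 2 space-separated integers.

Answer: 2 2

Derivation:
Processing requests:
  req#1 t=2s (window 0): ALLOW
  req#2 t=2s (window 0): ALLOW
  req#3 t=3s (window 0): DENY
  req#4 t=4s (window 0): DENY
  req#5 t=4s (window 0): DENY
  req#6 t=5s (window 0): DENY
  req#7 t=7s (window 0): DENY
  req#8 t=7s (window 0): DENY
  req#9 t=11s (window 1): ALLOW
  req#10 t=11s (window 1): ALLOW
  req#11 t=12s (window 1): DENY
  req#12 t=14s (window 1): DENY
  req#13 t=14s (window 1): DENY
  req#14 t=14s (window 1): DENY
  req#15 t=15s (window 1): DENY
  req#16 t=16s (window 1): DENY
  req#17 t=18s (window 1): DENY
  req#18 t=19s (window 1): DENY

Allowed counts by window: 2 2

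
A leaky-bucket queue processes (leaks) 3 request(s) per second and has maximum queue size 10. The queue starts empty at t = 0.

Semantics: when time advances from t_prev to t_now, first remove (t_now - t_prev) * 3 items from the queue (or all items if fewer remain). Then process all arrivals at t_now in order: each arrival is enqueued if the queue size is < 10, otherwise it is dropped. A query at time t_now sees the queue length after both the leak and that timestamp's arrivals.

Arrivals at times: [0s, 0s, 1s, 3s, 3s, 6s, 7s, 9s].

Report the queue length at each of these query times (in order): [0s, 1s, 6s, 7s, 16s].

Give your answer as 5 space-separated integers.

Queue lengths at query times:
  query t=0s: backlog = 2
  query t=1s: backlog = 1
  query t=6s: backlog = 1
  query t=7s: backlog = 1
  query t=16s: backlog = 0

Answer: 2 1 1 1 0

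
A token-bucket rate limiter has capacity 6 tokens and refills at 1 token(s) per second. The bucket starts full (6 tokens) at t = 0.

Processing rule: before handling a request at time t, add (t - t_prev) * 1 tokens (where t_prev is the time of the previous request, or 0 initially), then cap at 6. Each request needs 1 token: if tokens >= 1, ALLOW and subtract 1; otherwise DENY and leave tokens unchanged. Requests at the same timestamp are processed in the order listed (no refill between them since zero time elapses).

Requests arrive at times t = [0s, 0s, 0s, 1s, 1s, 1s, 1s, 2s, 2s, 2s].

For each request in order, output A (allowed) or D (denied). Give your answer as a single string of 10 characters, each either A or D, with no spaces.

Simulating step by step:
  req#1 t=0s: ALLOW
  req#2 t=0s: ALLOW
  req#3 t=0s: ALLOW
  req#4 t=1s: ALLOW
  req#5 t=1s: ALLOW
  req#6 t=1s: ALLOW
  req#7 t=1s: ALLOW
  req#8 t=2s: ALLOW
  req#9 t=2s: DENY
  req#10 t=2s: DENY

Answer: AAAAAAAADD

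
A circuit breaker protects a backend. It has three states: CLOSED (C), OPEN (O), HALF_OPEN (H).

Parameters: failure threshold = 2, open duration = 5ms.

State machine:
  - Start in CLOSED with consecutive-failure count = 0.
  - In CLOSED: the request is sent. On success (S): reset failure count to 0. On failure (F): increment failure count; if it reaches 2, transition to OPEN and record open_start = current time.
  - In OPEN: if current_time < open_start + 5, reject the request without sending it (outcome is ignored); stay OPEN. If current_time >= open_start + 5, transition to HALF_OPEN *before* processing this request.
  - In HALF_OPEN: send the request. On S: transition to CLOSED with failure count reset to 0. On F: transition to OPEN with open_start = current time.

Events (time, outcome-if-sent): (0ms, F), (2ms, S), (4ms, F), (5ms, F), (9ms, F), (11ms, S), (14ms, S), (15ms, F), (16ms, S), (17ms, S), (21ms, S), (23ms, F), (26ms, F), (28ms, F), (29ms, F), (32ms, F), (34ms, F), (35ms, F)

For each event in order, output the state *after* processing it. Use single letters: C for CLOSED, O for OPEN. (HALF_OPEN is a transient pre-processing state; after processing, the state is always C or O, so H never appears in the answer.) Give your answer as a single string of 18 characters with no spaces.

State after each event:
  event#1 t=0ms outcome=F: state=CLOSED
  event#2 t=2ms outcome=S: state=CLOSED
  event#3 t=4ms outcome=F: state=CLOSED
  event#4 t=5ms outcome=F: state=OPEN
  event#5 t=9ms outcome=F: state=OPEN
  event#6 t=11ms outcome=S: state=CLOSED
  event#7 t=14ms outcome=S: state=CLOSED
  event#8 t=15ms outcome=F: state=CLOSED
  event#9 t=16ms outcome=S: state=CLOSED
  event#10 t=17ms outcome=S: state=CLOSED
  event#11 t=21ms outcome=S: state=CLOSED
  event#12 t=23ms outcome=F: state=CLOSED
  event#13 t=26ms outcome=F: state=OPEN
  event#14 t=28ms outcome=F: state=OPEN
  event#15 t=29ms outcome=F: state=OPEN
  event#16 t=32ms outcome=F: state=OPEN
  event#17 t=34ms outcome=F: state=OPEN
  event#18 t=35ms outcome=F: state=OPEN

Answer: CCCOOCCCCCCCOOOOOO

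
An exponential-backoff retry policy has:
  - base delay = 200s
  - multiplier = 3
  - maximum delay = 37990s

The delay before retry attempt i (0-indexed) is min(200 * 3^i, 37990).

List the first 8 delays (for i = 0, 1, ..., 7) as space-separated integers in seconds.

Computing each delay:
  i=0: min(200*3^0, 37990) = 200
  i=1: min(200*3^1, 37990) = 600
  i=2: min(200*3^2, 37990) = 1800
  i=3: min(200*3^3, 37990) = 5400
  i=4: min(200*3^4, 37990) = 16200
  i=5: min(200*3^5, 37990) = 37990
  i=6: min(200*3^6, 37990) = 37990
  i=7: min(200*3^7, 37990) = 37990

Answer: 200 600 1800 5400 16200 37990 37990 37990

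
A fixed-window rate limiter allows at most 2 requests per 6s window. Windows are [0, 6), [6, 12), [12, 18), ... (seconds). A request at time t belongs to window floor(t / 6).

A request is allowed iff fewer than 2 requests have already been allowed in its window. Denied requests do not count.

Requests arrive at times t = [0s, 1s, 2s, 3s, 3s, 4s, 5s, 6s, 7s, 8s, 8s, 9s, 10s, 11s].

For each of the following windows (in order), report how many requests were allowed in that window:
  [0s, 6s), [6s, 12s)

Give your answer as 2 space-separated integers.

Answer: 2 2

Derivation:
Processing requests:
  req#1 t=0s (window 0): ALLOW
  req#2 t=1s (window 0): ALLOW
  req#3 t=2s (window 0): DENY
  req#4 t=3s (window 0): DENY
  req#5 t=3s (window 0): DENY
  req#6 t=4s (window 0): DENY
  req#7 t=5s (window 0): DENY
  req#8 t=6s (window 1): ALLOW
  req#9 t=7s (window 1): ALLOW
  req#10 t=8s (window 1): DENY
  req#11 t=8s (window 1): DENY
  req#12 t=9s (window 1): DENY
  req#13 t=10s (window 1): DENY
  req#14 t=11s (window 1): DENY

Allowed counts by window: 2 2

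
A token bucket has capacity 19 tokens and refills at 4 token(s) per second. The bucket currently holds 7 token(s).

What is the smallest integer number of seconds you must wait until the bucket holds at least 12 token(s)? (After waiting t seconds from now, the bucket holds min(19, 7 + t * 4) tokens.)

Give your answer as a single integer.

Need 7 + t * 4 >= 12, so t >= 5/4.
Smallest integer t = ceil(5/4) = 2.

Answer: 2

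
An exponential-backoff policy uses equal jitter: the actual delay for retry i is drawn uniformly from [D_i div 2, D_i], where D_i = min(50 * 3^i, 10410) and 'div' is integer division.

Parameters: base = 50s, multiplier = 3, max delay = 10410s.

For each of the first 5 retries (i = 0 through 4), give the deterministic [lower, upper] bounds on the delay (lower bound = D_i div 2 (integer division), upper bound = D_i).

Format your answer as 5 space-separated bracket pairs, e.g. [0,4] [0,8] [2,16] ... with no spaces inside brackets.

Computing bounds per retry:
  i=0: D_i=min(50*3^0,10410)=50, bounds=[25,50]
  i=1: D_i=min(50*3^1,10410)=150, bounds=[75,150]
  i=2: D_i=min(50*3^2,10410)=450, bounds=[225,450]
  i=3: D_i=min(50*3^3,10410)=1350, bounds=[675,1350]
  i=4: D_i=min(50*3^4,10410)=4050, bounds=[2025,4050]

Answer: [25,50] [75,150] [225,450] [675,1350] [2025,4050]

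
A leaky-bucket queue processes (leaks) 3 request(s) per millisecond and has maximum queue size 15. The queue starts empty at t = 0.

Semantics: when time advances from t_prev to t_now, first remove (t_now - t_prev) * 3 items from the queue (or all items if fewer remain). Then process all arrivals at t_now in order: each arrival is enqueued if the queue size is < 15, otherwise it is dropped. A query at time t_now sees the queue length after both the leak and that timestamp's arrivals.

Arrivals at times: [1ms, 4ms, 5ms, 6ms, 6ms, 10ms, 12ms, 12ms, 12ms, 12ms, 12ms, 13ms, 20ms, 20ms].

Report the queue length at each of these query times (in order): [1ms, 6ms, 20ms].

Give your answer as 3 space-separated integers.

Queue lengths at query times:
  query t=1ms: backlog = 1
  query t=6ms: backlog = 2
  query t=20ms: backlog = 2

Answer: 1 2 2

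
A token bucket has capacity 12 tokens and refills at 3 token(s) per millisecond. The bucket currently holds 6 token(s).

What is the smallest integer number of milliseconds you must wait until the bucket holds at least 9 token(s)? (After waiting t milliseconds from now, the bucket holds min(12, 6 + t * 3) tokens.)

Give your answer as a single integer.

Need 6 + t * 3 >= 9, so t >= 3/3.
Smallest integer t = ceil(3/3) = 1.

Answer: 1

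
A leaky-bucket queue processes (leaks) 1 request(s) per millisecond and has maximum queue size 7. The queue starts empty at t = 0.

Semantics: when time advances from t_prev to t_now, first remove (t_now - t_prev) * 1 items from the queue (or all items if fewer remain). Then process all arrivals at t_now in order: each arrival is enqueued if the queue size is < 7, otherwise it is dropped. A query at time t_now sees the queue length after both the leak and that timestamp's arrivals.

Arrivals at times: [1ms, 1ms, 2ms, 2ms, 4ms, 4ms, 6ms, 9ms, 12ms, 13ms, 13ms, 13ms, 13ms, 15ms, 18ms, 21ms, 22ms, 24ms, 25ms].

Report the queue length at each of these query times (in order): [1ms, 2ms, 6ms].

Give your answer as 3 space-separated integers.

Answer: 2 3 2

Derivation:
Queue lengths at query times:
  query t=1ms: backlog = 2
  query t=2ms: backlog = 3
  query t=6ms: backlog = 2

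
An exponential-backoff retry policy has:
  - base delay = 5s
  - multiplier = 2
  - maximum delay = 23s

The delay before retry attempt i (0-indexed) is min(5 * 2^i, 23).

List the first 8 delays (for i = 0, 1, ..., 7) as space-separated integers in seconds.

Computing each delay:
  i=0: min(5*2^0, 23) = 5
  i=1: min(5*2^1, 23) = 10
  i=2: min(5*2^2, 23) = 20
  i=3: min(5*2^3, 23) = 23
  i=4: min(5*2^4, 23) = 23
  i=5: min(5*2^5, 23) = 23
  i=6: min(5*2^6, 23) = 23
  i=7: min(5*2^7, 23) = 23

Answer: 5 10 20 23 23 23 23 23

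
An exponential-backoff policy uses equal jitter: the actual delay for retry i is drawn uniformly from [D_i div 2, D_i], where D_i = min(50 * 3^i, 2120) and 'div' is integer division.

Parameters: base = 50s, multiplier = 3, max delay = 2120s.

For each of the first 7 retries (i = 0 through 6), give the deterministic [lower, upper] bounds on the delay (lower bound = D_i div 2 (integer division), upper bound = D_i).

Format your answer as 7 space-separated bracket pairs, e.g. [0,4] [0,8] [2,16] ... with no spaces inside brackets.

Computing bounds per retry:
  i=0: D_i=min(50*3^0,2120)=50, bounds=[25,50]
  i=1: D_i=min(50*3^1,2120)=150, bounds=[75,150]
  i=2: D_i=min(50*3^2,2120)=450, bounds=[225,450]
  i=3: D_i=min(50*3^3,2120)=1350, bounds=[675,1350]
  i=4: D_i=min(50*3^4,2120)=2120, bounds=[1060,2120]
  i=5: D_i=min(50*3^5,2120)=2120, bounds=[1060,2120]
  i=6: D_i=min(50*3^6,2120)=2120, bounds=[1060,2120]

Answer: [25,50] [75,150] [225,450] [675,1350] [1060,2120] [1060,2120] [1060,2120]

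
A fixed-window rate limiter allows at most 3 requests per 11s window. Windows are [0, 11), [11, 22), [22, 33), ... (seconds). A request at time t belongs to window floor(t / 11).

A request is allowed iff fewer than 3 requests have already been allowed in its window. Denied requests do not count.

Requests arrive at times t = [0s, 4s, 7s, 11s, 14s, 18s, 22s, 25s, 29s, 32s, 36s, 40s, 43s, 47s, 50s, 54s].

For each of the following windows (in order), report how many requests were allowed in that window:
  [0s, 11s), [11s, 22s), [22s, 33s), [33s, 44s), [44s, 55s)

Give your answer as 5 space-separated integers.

Processing requests:
  req#1 t=0s (window 0): ALLOW
  req#2 t=4s (window 0): ALLOW
  req#3 t=7s (window 0): ALLOW
  req#4 t=11s (window 1): ALLOW
  req#5 t=14s (window 1): ALLOW
  req#6 t=18s (window 1): ALLOW
  req#7 t=22s (window 2): ALLOW
  req#8 t=25s (window 2): ALLOW
  req#9 t=29s (window 2): ALLOW
  req#10 t=32s (window 2): DENY
  req#11 t=36s (window 3): ALLOW
  req#12 t=40s (window 3): ALLOW
  req#13 t=43s (window 3): ALLOW
  req#14 t=47s (window 4): ALLOW
  req#15 t=50s (window 4): ALLOW
  req#16 t=54s (window 4): ALLOW

Allowed counts by window: 3 3 3 3 3

Answer: 3 3 3 3 3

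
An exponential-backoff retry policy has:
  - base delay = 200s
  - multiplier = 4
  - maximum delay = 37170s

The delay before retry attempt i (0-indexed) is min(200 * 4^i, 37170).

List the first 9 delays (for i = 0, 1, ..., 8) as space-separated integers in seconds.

Answer: 200 800 3200 12800 37170 37170 37170 37170 37170

Derivation:
Computing each delay:
  i=0: min(200*4^0, 37170) = 200
  i=1: min(200*4^1, 37170) = 800
  i=2: min(200*4^2, 37170) = 3200
  i=3: min(200*4^3, 37170) = 12800
  i=4: min(200*4^4, 37170) = 37170
  i=5: min(200*4^5, 37170) = 37170
  i=6: min(200*4^6, 37170) = 37170
  i=7: min(200*4^7, 37170) = 37170
  i=8: min(200*4^8, 37170) = 37170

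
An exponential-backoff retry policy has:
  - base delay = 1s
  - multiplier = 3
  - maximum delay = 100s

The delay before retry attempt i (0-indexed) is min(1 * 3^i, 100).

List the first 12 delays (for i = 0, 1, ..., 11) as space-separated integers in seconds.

Computing each delay:
  i=0: min(1*3^0, 100) = 1
  i=1: min(1*3^1, 100) = 3
  i=2: min(1*3^2, 100) = 9
  i=3: min(1*3^3, 100) = 27
  i=4: min(1*3^4, 100) = 81
  i=5: min(1*3^5, 100) = 100
  i=6: min(1*3^6, 100) = 100
  i=7: min(1*3^7, 100) = 100
  i=8: min(1*3^8, 100) = 100
  i=9: min(1*3^9, 100) = 100
  i=10: min(1*3^10, 100) = 100
  i=11: min(1*3^11, 100) = 100

Answer: 1 3 9 27 81 100 100 100 100 100 100 100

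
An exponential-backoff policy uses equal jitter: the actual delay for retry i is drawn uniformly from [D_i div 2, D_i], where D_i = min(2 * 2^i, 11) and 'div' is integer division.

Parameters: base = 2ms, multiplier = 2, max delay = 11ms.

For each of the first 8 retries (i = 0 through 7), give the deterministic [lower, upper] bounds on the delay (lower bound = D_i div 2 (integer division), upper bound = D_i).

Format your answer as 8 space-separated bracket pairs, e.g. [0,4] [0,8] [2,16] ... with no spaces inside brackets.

Answer: [1,2] [2,4] [4,8] [5,11] [5,11] [5,11] [5,11] [5,11]

Derivation:
Computing bounds per retry:
  i=0: D_i=min(2*2^0,11)=2, bounds=[1,2]
  i=1: D_i=min(2*2^1,11)=4, bounds=[2,4]
  i=2: D_i=min(2*2^2,11)=8, bounds=[4,8]
  i=3: D_i=min(2*2^3,11)=11, bounds=[5,11]
  i=4: D_i=min(2*2^4,11)=11, bounds=[5,11]
  i=5: D_i=min(2*2^5,11)=11, bounds=[5,11]
  i=6: D_i=min(2*2^6,11)=11, bounds=[5,11]
  i=7: D_i=min(2*2^7,11)=11, bounds=[5,11]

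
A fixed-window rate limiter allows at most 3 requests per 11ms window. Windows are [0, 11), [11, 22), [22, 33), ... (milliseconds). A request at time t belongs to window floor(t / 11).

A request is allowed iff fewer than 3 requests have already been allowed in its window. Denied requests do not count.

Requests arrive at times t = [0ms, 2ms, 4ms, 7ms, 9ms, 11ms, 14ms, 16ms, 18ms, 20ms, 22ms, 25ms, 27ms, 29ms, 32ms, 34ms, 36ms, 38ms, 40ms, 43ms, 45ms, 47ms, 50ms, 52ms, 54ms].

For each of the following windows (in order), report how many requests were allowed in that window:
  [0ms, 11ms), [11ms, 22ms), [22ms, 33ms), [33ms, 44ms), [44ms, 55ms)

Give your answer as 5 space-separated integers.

Processing requests:
  req#1 t=0ms (window 0): ALLOW
  req#2 t=2ms (window 0): ALLOW
  req#3 t=4ms (window 0): ALLOW
  req#4 t=7ms (window 0): DENY
  req#5 t=9ms (window 0): DENY
  req#6 t=11ms (window 1): ALLOW
  req#7 t=14ms (window 1): ALLOW
  req#8 t=16ms (window 1): ALLOW
  req#9 t=18ms (window 1): DENY
  req#10 t=20ms (window 1): DENY
  req#11 t=22ms (window 2): ALLOW
  req#12 t=25ms (window 2): ALLOW
  req#13 t=27ms (window 2): ALLOW
  req#14 t=29ms (window 2): DENY
  req#15 t=32ms (window 2): DENY
  req#16 t=34ms (window 3): ALLOW
  req#17 t=36ms (window 3): ALLOW
  req#18 t=38ms (window 3): ALLOW
  req#19 t=40ms (window 3): DENY
  req#20 t=43ms (window 3): DENY
  req#21 t=45ms (window 4): ALLOW
  req#22 t=47ms (window 4): ALLOW
  req#23 t=50ms (window 4): ALLOW
  req#24 t=52ms (window 4): DENY
  req#25 t=54ms (window 4): DENY

Allowed counts by window: 3 3 3 3 3

Answer: 3 3 3 3 3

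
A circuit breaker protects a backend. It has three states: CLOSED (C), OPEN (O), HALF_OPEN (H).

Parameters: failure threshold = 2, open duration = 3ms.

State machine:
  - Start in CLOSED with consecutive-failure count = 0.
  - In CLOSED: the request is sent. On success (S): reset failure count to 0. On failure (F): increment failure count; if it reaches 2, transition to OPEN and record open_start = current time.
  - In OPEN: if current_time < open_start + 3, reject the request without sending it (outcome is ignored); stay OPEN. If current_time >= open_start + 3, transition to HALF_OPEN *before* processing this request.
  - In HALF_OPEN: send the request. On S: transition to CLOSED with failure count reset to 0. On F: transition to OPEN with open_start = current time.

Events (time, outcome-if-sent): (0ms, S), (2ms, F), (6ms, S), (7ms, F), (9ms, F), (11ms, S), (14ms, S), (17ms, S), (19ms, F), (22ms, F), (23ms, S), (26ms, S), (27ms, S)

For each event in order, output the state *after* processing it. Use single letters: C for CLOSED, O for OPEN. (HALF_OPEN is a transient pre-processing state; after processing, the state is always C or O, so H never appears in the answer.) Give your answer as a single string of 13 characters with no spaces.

State after each event:
  event#1 t=0ms outcome=S: state=CLOSED
  event#2 t=2ms outcome=F: state=CLOSED
  event#3 t=6ms outcome=S: state=CLOSED
  event#4 t=7ms outcome=F: state=CLOSED
  event#5 t=9ms outcome=F: state=OPEN
  event#6 t=11ms outcome=S: state=OPEN
  event#7 t=14ms outcome=S: state=CLOSED
  event#8 t=17ms outcome=S: state=CLOSED
  event#9 t=19ms outcome=F: state=CLOSED
  event#10 t=22ms outcome=F: state=OPEN
  event#11 t=23ms outcome=S: state=OPEN
  event#12 t=26ms outcome=S: state=CLOSED
  event#13 t=27ms outcome=S: state=CLOSED

Answer: CCCCOOCCCOOCC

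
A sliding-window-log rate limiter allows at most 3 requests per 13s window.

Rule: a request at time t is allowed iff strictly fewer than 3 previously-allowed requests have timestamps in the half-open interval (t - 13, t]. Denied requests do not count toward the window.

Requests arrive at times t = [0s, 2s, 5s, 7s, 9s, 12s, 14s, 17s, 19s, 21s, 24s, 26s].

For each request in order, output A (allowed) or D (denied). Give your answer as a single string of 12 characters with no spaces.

Answer: AAADDDAAADDD

Derivation:
Tracking allowed requests in the window:
  req#1 t=0s: ALLOW
  req#2 t=2s: ALLOW
  req#3 t=5s: ALLOW
  req#4 t=7s: DENY
  req#5 t=9s: DENY
  req#6 t=12s: DENY
  req#7 t=14s: ALLOW
  req#8 t=17s: ALLOW
  req#9 t=19s: ALLOW
  req#10 t=21s: DENY
  req#11 t=24s: DENY
  req#12 t=26s: DENY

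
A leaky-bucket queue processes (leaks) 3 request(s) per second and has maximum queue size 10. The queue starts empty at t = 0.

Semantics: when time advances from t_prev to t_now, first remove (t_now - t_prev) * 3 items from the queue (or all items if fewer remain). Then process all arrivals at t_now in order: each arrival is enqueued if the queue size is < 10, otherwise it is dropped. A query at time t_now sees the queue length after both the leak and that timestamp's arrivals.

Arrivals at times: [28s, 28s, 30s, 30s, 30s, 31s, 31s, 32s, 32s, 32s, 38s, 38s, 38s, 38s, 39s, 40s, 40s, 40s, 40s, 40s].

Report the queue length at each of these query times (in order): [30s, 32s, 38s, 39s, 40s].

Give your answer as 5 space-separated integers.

Queue lengths at query times:
  query t=30s: backlog = 3
  query t=32s: backlog = 3
  query t=38s: backlog = 4
  query t=39s: backlog = 2
  query t=40s: backlog = 5

Answer: 3 3 4 2 5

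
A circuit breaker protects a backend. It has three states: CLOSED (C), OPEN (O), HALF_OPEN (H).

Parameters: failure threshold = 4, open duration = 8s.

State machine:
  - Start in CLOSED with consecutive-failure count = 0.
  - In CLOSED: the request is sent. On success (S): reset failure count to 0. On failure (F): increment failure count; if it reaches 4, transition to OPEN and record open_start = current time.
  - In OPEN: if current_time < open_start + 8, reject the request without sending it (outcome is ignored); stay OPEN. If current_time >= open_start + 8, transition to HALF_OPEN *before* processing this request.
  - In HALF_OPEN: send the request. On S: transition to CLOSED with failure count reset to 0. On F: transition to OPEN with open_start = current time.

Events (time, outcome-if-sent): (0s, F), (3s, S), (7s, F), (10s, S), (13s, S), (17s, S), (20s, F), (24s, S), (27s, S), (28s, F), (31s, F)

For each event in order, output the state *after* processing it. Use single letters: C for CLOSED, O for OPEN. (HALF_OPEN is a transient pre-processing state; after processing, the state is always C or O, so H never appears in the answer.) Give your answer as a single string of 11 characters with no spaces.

State after each event:
  event#1 t=0s outcome=F: state=CLOSED
  event#2 t=3s outcome=S: state=CLOSED
  event#3 t=7s outcome=F: state=CLOSED
  event#4 t=10s outcome=S: state=CLOSED
  event#5 t=13s outcome=S: state=CLOSED
  event#6 t=17s outcome=S: state=CLOSED
  event#7 t=20s outcome=F: state=CLOSED
  event#8 t=24s outcome=S: state=CLOSED
  event#9 t=27s outcome=S: state=CLOSED
  event#10 t=28s outcome=F: state=CLOSED
  event#11 t=31s outcome=F: state=CLOSED

Answer: CCCCCCCCCCC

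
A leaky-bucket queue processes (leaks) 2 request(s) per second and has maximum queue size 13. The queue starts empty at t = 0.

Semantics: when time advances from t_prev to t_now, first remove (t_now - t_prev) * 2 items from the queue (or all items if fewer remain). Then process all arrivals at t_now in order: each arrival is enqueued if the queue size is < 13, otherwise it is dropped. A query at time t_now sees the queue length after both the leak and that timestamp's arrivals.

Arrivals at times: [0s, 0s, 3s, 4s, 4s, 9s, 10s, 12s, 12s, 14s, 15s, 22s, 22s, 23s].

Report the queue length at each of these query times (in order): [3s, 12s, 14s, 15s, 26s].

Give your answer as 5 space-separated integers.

Queue lengths at query times:
  query t=3s: backlog = 1
  query t=12s: backlog = 2
  query t=14s: backlog = 1
  query t=15s: backlog = 1
  query t=26s: backlog = 0

Answer: 1 2 1 1 0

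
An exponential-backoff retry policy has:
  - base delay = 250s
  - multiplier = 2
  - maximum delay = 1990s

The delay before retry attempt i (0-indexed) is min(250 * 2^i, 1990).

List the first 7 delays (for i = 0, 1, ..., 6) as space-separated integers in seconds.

Answer: 250 500 1000 1990 1990 1990 1990

Derivation:
Computing each delay:
  i=0: min(250*2^0, 1990) = 250
  i=1: min(250*2^1, 1990) = 500
  i=2: min(250*2^2, 1990) = 1000
  i=3: min(250*2^3, 1990) = 1990
  i=4: min(250*2^4, 1990) = 1990
  i=5: min(250*2^5, 1990) = 1990
  i=6: min(250*2^6, 1990) = 1990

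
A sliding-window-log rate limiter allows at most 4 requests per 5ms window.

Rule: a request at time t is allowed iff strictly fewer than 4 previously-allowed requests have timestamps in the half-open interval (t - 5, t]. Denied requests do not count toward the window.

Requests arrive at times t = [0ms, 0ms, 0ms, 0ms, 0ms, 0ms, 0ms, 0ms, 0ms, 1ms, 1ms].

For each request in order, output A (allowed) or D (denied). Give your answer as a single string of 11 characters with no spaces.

Tracking allowed requests in the window:
  req#1 t=0ms: ALLOW
  req#2 t=0ms: ALLOW
  req#3 t=0ms: ALLOW
  req#4 t=0ms: ALLOW
  req#5 t=0ms: DENY
  req#6 t=0ms: DENY
  req#7 t=0ms: DENY
  req#8 t=0ms: DENY
  req#9 t=0ms: DENY
  req#10 t=1ms: DENY
  req#11 t=1ms: DENY

Answer: AAAADDDDDDD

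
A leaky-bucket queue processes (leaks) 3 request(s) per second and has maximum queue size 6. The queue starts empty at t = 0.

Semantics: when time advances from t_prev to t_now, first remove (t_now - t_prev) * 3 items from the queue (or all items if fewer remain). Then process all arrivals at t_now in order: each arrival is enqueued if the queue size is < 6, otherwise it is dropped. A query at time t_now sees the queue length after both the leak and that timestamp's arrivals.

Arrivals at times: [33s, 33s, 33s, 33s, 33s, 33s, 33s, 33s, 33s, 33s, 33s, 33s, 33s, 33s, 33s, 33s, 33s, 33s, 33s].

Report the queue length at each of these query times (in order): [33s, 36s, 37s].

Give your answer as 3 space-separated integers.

Queue lengths at query times:
  query t=33s: backlog = 6
  query t=36s: backlog = 0
  query t=37s: backlog = 0

Answer: 6 0 0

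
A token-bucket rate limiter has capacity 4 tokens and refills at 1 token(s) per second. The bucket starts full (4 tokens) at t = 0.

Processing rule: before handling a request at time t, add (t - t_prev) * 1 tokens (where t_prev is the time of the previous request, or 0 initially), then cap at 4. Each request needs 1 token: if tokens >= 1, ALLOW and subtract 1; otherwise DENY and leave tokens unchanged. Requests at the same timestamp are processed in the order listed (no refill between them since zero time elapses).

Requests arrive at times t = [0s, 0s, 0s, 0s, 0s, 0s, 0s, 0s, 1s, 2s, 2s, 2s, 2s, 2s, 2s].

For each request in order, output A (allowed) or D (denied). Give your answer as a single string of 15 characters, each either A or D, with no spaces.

Simulating step by step:
  req#1 t=0s: ALLOW
  req#2 t=0s: ALLOW
  req#3 t=0s: ALLOW
  req#4 t=0s: ALLOW
  req#5 t=0s: DENY
  req#6 t=0s: DENY
  req#7 t=0s: DENY
  req#8 t=0s: DENY
  req#9 t=1s: ALLOW
  req#10 t=2s: ALLOW
  req#11 t=2s: DENY
  req#12 t=2s: DENY
  req#13 t=2s: DENY
  req#14 t=2s: DENY
  req#15 t=2s: DENY

Answer: AAAADDDDAADDDDD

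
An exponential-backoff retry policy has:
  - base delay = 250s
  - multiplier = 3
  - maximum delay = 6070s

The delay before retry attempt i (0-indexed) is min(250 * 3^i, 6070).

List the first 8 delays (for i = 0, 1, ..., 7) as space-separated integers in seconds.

Computing each delay:
  i=0: min(250*3^0, 6070) = 250
  i=1: min(250*3^1, 6070) = 750
  i=2: min(250*3^2, 6070) = 2250
  i=3: min(250*3^3, 6070) = 6070
  i=4: min(250*3^4, 6070) = 6070
  i=5: min(250*3^5, 6070) = 6070
  i=6: min(250*3^6, 6070) = 6070
  i=7: min(250*3^7, 6070) = 6070

Answer: 250 750 2250 6070 6070 6070 6070 6070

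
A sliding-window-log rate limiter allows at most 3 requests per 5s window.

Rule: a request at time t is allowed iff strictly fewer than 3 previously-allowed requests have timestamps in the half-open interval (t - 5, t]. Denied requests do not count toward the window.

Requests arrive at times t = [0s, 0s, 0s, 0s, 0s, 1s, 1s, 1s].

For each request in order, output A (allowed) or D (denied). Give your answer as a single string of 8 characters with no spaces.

Answer: AAADDDDD

Derivation:
Tracking allowed requests in the window:
  req#1 t=0s: ALLOW
  req#2 t=0s: ALLOW
  req#3 t=0s: ALLOW
  req#4 t=0s: DENY
  req#5 t=0s: DENY
  req#6 t=1s: DENY
  req#7 t=1s: DENY
  req#8 t=1s: DENY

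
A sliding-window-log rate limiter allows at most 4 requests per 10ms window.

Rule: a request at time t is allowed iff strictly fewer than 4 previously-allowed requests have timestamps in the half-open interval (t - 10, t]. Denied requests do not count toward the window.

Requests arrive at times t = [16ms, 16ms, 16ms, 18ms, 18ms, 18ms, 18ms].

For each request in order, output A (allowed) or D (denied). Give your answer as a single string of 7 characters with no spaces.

Tracking allowed requests in the window:
  req#1 t=16ms: ALLOW
  req#2 t=16ms: ALLOW
  req#3 t=16ms: ALLOW
  req#4 t=18ms: ALLOW
  req#5 t=18ms: DENY
  req#6 t=18ms: DENY
  req#7 t=18ms: DENY

Answer: AAAADDD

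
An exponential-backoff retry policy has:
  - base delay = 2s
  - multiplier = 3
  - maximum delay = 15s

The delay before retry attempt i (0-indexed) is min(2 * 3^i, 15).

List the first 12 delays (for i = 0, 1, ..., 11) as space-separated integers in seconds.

Answer: 2 6 15 15 15 15 15 15 15 15 15 15

Derivation:
Computing each delay:
  i=0: min(2*3^0, 15) = 2
  i=1: min(2*3^1, 15) = 6
  i=2: min(2*3^2, 15) = 15
  i=3: min(2*3^3, 15) = 15
  i=4: min(2*3^4, 15) = 15
  i=5: min(2*3^5, 15) = 15
  i=6: min(2*3^6, 15) = 15
  i=7: min(2*3^7, 15) = 15
  i=8: min(2*3^8, 15) = 15
  i=9: min(2*3^9, 15) = 15
  i=10: min(2*3^10, 15) = 15
  i=11: min(2*3^11, 15) = 15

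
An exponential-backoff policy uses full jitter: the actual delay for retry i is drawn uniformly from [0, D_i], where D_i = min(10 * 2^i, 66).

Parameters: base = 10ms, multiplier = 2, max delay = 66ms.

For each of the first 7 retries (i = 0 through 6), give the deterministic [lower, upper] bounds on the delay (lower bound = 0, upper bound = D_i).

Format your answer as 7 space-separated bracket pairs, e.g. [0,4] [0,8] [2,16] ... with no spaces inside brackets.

Answer: [0,10] [0,20] [0,40] [0,66] [0,66] [0,66] [0,66]

Derivation:
Computing bounds per retry:
  i=0: D_i=min(10*2^0,66)=10, bounds=[0,10]
  i=1: D_i=min(10*2^1,66)=20, bounds=[0,20]
  i=2: D_i=min(10*2^2,66)=40, bounds=[0,40]
  i=3: D_i=min(10*2^3,66)=66, bounds=[0,66]
  i=4: D_i=min(10*2^4,66)=66, bounds=[0,66]
  i=5: D_i=min(10*2^5,66)=66, bounds=[0,66]
  i=6: D_i=min(10*2^6,66)=66, bounds=[0,66]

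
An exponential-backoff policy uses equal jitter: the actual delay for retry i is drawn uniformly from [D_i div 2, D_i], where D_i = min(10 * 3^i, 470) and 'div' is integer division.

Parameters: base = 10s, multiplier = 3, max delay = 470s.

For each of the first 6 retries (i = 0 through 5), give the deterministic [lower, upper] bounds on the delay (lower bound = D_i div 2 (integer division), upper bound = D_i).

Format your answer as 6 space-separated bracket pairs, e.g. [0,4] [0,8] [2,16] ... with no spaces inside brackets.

Answer: [5,10] [15,30] [45,90] [135,270] [235,470] [235,470]

Derivation:
Computing bounds per retry:
  i=0: D_i=min(10*3^0,470)=10, bounds=[5,10]
  i=1: D_i=min(10*3^1,470)=30, bounds=[15,30]
  i=2: D_i=min(10*3^2,470)=90, bounds=[45,90]
  i=3: D_i=min(10*3^3,470)=270, bounds=[135,270]
  i=4: D_i=min(10*3^4,470)=470, bounds=[235,470]
  i=5: D_i=min(10*3^5,470)=470, bounds=[235,470]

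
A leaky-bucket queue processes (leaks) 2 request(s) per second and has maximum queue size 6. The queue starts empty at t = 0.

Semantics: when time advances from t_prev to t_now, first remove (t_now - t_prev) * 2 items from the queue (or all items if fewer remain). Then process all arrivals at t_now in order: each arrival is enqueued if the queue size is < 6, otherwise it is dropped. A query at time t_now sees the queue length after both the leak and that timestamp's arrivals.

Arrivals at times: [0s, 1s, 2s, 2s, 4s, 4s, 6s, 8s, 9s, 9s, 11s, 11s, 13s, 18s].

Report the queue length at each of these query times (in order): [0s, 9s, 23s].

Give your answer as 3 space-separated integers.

Answer: 1 2 0

Derivation:
Queue lengths at query times:
  query t=0s: backlog = 1
  query t=9s: backlog = 2
  query t=23s: backlog = 0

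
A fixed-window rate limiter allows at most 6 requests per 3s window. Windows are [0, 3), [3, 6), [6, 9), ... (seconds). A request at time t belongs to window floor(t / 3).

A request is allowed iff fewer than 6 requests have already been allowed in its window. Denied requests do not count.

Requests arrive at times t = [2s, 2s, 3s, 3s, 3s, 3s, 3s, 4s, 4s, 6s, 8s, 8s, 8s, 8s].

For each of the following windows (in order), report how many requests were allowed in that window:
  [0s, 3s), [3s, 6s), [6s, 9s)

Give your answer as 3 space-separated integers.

Answer: 2 6 5

Derivation:
Processing requests:
  req#1 t=2s (window 0): ALLOW
  req#2 t=2s (window 0): ALLOW
  req#3 t=3s (window 1): ALLOW
  req#4 t=3s (window 1): ALLOW
  req#5 t=3s (window 1): ALLOW
  req#6 t=3s (window 1): ALLOW
  req#7 t=3s (window 1): ALLOW
  req#8 t=4s (window 1): ALLOW
  req#9 t=4s (window 1): DENY
  req#10 t=6s (window 2): ALLOW
  req#11 t=8s (window 2): ALLOW
  req#12 t=8s (window 2): ALLOW
  req#13 t=8s (window 2): ALLOW
  req#14 t=8s (window 2): ALLOW

Allowed counts by window: 2 6 5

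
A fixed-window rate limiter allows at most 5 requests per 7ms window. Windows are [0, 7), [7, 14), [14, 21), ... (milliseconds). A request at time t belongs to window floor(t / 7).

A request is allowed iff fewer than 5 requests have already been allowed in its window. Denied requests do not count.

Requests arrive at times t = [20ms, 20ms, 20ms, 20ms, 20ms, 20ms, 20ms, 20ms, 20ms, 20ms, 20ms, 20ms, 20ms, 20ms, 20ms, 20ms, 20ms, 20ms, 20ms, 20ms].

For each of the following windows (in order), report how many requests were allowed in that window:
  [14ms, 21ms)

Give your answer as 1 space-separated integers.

Processing requests:
  req#1 t=20ms (window 2): ALLOW
  req#2 t=20ms (window 2): ALLOW
  req#3 t=20ms (window 2): ALLOW
  req#4 t=20ms (window 2): ALLOW
  req#5 t=20ms (window 2): ALLOW
  req#6 t=20ms (window 2): DENY
  req#7 t=20ms (window 2): DENY
  req#8 t=20ms (window 2): DENY
  req#9 t=20ms (window 2): DENY
  req#10 t=20ms (window 2): DENY
  req#11 t=20ms (window 2): DENY
  req#12 t=20ms (window 2): DENY
  req#13 t=20ms (window 2): DENY
  req#14 t=20ms (window 2): DENY
  req#15 t=20ms (window 2): DENY
  req#16 t=20ms (window 2): DENY
  req#17 t=20ms (window 2): DENY
  req#18 t=20ms (window 2): DENY
  req#19 t=20ms (window 2): DENY
  req#20 t=20ms (window 2): DENY

Allowed counts by window: 5

Answer: 5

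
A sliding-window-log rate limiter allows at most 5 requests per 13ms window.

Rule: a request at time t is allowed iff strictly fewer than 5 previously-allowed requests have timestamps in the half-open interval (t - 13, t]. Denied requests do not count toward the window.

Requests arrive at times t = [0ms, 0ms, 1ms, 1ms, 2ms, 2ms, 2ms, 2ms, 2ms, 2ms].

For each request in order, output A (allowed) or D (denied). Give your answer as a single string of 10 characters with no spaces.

Tracking allowed requests in the window:
  req#1 t=0ms: ALLOW
  req#2 t=0ms: ALLOW
  req#3 t=1ms: ALLOW
  req#4 t=1ms: ALLOW
  req#5 t=2ms: ALLOW
  req#6 t=2ms: DENY
  req#7 t=2ms: DENY
  req#8 t=2ms: DENY
  req#9 t=2ms: DENY
  req#10 t=2ms: DENY

Answer: AAAAADDDDD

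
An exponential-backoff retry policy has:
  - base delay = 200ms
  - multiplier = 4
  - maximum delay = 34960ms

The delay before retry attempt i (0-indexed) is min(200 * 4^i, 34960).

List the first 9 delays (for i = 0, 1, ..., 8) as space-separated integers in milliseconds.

Computing each delay:
  i=0: min(200*4^0, 34960) = 200
  i=1: min(200*4^1, 34960) = 800
  i=2: min(200*4^2, 34960) = 3200
  i=3: min(200*4^3, 34960) = 12800
  i=4: min(200*4^4, 34960) = 34960
  i=5: min(200*4^5, 34960) = 34960
  i=6: min(200*4^6, 34960) = 34960
  i=7: min(200*4^7, 34960) = 34960
  i=8: min(200*4^8, 34960) = 34960

Answer: 200 800 3200 12800 34960 34960 34960 34960 34960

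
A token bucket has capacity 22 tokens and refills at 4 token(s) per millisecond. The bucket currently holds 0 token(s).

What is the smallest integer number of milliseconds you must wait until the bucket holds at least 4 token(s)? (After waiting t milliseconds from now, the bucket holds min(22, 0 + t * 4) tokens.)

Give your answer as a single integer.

Answer: 1

Derivation:
Need 0 + t * 4 >= 4, so t >= 4/4.
Smallest integer t = ceil(4/4) = 1.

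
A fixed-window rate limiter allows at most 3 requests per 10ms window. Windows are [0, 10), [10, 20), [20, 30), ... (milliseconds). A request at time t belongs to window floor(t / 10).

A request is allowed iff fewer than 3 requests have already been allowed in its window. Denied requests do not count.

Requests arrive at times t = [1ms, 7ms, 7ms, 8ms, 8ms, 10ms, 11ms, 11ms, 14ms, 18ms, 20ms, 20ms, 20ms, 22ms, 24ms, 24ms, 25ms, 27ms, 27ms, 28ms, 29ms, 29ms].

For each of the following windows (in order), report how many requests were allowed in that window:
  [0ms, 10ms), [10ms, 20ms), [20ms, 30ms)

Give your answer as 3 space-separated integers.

Answer: 3 3 3

Derivation:
Processing requests:
  req#1 t=1ms (window 0): ALLOW
  req#2 t=7ms (window 0): ALLOW
  req#3 t=7ms (window 0): ALLOW
  req#4 t=8ms (window 0): DENY
  req#5 t=8ms (window 0): DENY
  req#6 t=10ms (window 1): ALLOW
  req#7 t=11ms (window 1): ALLOW
  req#8 t=11ms (window 1): ALLOW
  req#9 t=14ms (window 1): DENY
  req#10 t=18ms (window 1): DENY
  req#11 t=20ms (window 2): ALLOW
  req#12 t=20ms (window 2): ALLOW
  req#13 t=20ms (window 2): ALLOW
  req#14 t=22ms (window 2): DENY
  req#15 t=24ms (window 2): DENY
  req#16 t=24ms (window 2): DENY
  req#17 t=25ms (window 2): DENY
  req#18 t=27ms (window 2): DENY
  req#19 t=27ms (window 2): DENY
  req#20 t=28ms (window 2): DENY
  req#21 t=29ms (window 2): DENY
  req#22 t=29ms (window 2): DENY

Allowed counts by window: 3 3 3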